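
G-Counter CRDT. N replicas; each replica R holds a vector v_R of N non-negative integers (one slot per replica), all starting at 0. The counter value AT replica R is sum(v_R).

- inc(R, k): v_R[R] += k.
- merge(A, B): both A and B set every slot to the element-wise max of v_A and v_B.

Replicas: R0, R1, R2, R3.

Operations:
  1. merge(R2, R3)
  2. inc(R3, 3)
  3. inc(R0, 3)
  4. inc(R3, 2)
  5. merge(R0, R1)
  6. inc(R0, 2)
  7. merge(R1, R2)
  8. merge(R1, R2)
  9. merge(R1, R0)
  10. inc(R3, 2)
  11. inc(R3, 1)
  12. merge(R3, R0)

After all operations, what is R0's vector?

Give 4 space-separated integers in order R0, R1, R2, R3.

Op 1: merge R2<->R3 -> R2=(0,0,0,0) R3=(0,0,0,0)
Op 2: inc R3 by 3 -> R3=(0,0,0,3) value=3
Op 3: inc R0 by 3 -> R0=(3,0,0,0) value=3
Op 4: inc R3 by 2 -> R3=(0,0,0,5) value=5
Op 5: merge R0<->R1 -> R0=(3,0,0,0) R1=(3,0,0,0)
Op 6: inc R0 by 2 -> R0=(5,0,0,0) value=5
Op 7: merge R1<->R2 -> R1=(3,0,0,0) R2=(3,0,0,0)
Op 8: merge R1<->R2 -> R1=(3,0,0,0) R2=(3,0,0,0)
Op 9: merge R1<->R0 -> R1=(5,0,0,0) R0=(5,0,0,0)
Op 10: inc R3 by 2 -> R3=(0,0,0,7) value=7
Op 11: inc R3 by 1 -> R3=(0,0,0,8) value=8
Op 12: merge R3<->R0 -> R3=(5,0,0,8) R0=(5,0,0,8)

Answer: 5 0 0 8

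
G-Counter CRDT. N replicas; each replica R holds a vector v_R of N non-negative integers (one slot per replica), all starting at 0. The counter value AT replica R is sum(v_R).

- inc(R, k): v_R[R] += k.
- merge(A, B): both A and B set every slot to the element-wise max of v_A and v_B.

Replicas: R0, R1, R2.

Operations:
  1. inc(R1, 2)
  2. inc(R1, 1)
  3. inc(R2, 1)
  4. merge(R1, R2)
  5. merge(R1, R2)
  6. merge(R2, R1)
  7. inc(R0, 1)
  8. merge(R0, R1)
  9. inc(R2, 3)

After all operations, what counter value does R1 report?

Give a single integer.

Op 1: inc R1 by 2 -> R1=(0,2,0) value=2
Op 2: inc R1 by 1 -> R1=(0,3,0) value=3
Op 3: inc R2 by 1 -> R2=(0,0,1) value=1
Op 4: merge R1<->R2 -> R1=(0,3,1) R2=(0,3,1)
Op 5: merge R1<->R2 -> R1=(0,3,1) R2=(0,3,1)
Op 6: merge R2<->R1 -> R2=(0,3,1) R1=(0,3,1)
Op 7: inc R0 by 1 -> R0=(1,0,0) value=1
Op 8: merge R0<->R1 -> R0=(1,3,1) R1=(1,3,1)
Op 9: inc R2 by 3 -> R2=(0,3,4) value=7

Answer: 5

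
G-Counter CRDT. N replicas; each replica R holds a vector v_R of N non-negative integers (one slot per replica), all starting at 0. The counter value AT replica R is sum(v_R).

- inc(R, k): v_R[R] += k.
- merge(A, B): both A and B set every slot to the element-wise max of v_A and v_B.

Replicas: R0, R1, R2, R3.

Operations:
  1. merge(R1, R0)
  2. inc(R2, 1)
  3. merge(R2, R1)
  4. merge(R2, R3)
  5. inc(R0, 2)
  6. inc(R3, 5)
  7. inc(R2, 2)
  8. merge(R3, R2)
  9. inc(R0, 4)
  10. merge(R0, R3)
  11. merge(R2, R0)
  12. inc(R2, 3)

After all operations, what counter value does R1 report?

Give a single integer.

Answer: 1

Derivation:
Op 1: merge R1<->R0 -> R1=(0,0,0,0) R0=(0,0,0,0)
Op 2: inc R2 by 1 -> R2=(0,0,1,0) value=1
Op 3: merge R2<->R1 -> R2=(0,0,1,0) R1=(0,0,1,0)
Op 4: merge R2<->R3 -> R2=(0,0,1,0) R3=(0,0,1,0)
Op 5: inc R0 by 2 -> R0=(2,0,0,0) value=2
Op 6: inc R3 by 5 -> R3=(0,0,1,5) value=6
Op 7: inc R2 by 2 -> R2=(0,0,3,0) value=3
Op 8: merge R3<->R2 -> R3=(0,0,3,5) R2=(0,0,3,5)
Op 9: inc R0 by 4 -> R0=(6,0,0,0) value=6
Op 10: merge R0<->R3 -> R0=(6,0,3,5) R3=(6,0,3,5)
Op 11: merge R2<->R0 -> R2=(6,0,3,5) R0=(6,0,3,5)
Op 12: inc R2 by 3 -> R2=(6,0,6,5) value=17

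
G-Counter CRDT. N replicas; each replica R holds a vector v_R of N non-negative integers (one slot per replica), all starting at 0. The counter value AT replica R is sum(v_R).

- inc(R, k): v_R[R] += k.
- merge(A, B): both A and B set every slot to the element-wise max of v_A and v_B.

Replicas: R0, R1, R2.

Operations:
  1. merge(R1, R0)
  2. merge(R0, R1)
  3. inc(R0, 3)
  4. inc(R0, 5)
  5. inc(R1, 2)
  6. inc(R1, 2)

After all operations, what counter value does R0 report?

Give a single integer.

Op 1: merge R1<->R0 -> R1=(0,0,0) R0=(0,0,0)
Op 2: merge R0<->R1 -> R0=(0,0,0) R1=(0,0,0)
Op 3: inc R0 by 3 -> R0=(3,0,0) value=3
Op 4: inc R0 by 5 -> R0=(8,0,0) value=8
Op 5: inc R1 by 2 -> R1=(0,2,0) value=2
Op 6: inc R1 by 2 -> R1=(0,4,0) value=4

Answer: 8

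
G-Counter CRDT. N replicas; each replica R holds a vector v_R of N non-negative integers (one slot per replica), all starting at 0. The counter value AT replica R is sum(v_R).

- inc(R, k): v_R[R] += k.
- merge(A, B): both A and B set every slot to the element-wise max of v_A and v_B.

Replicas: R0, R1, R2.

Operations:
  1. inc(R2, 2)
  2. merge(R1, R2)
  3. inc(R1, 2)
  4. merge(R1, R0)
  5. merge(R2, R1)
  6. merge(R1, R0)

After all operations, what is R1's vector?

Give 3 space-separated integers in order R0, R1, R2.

Op 1: inc R2 by 2 -> R2=(0,0,2) value=2
Op 2: merge R1<->R2 -> R1=(0,0,2) R2=(0,0,2)
Op 3: inc R1 by 2 -> R1=(0,2,2) value=4
Op 4: merge R1<->R0 -> R1=(0,2,2) R0=(0,2,2)
Op 5: merge R2<->R1 -> R2=(0,2,2) R1=(0,2,2)
Op 6: merge R1<->R0 -> R1=(0,2,2) R0=(0,2,2)

Answer: 0 2 2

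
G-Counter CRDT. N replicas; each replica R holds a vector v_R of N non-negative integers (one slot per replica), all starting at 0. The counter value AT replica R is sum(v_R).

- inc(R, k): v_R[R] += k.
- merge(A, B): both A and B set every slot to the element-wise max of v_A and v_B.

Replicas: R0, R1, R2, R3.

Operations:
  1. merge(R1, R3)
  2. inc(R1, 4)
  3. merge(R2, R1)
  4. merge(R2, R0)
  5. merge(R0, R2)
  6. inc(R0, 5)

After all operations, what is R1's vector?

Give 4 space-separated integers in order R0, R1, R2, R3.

Answer: 0 4 0 0

Derivation:
Op 1: merge R1<->R3 -> R1=(0,0,0,0) R3=(0,0,0,0)
Op 2: inc R1 by 4 -> R1=(0,4,0,0) value=4
Op 3: merge R2<->R1 -> R2=(0,4,0,0) R1=(0,4,0,0)
Op 4: merge R2<->R0 -> R2=(0,4,0,0) R0=(0,4,0,0)
Op 5: merge R0<->R2 -> R0=(0,4,0,0) R2=(0,4,0,0)
Op 6: inc R0 by 5 -> R0=(5,4,0,0) value=9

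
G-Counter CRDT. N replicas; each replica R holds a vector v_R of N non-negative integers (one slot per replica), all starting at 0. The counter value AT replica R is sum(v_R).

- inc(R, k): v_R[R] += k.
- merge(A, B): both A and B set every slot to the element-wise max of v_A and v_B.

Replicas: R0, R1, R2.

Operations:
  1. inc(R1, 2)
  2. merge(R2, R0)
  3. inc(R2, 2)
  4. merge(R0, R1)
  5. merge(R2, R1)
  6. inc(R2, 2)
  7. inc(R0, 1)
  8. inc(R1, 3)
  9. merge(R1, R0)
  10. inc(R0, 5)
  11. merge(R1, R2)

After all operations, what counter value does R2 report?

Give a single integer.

Op 1: inc R1 by 2 -> R1=(0,2,0) value=2
Op 2: merge R2<->R0 -> R2=(0,0,0) R0=(0,0,0)
Op 3: inc R2 by 2 -> R2=(0,0,2) value=2
Op 4: merge R0<->R1 -> R0=(0,2,0) R1=(0,2,0)
Op 5: merge R2<->R1 -> R2=(0,2,2) R1=(0,2,2)
Op 6: inc R2 by 2 -> R2=(0,2,4) value=6
Op 7: inc R0 by 1 -> R0=(1,2,0) value=3
Op 8: inc R1 by 3 -> R1=(0,5,2) value=7
Op 9: merge R1<->R0 -> R1=(1,5,2) R0=(1,5,2)
Op 10: inc R0 by 5 -> R0=(6,5,2) value=13
Op 11: merge R1<->R2 -> R1=(1,5,4) R2=(1,5,4)

Answer: 10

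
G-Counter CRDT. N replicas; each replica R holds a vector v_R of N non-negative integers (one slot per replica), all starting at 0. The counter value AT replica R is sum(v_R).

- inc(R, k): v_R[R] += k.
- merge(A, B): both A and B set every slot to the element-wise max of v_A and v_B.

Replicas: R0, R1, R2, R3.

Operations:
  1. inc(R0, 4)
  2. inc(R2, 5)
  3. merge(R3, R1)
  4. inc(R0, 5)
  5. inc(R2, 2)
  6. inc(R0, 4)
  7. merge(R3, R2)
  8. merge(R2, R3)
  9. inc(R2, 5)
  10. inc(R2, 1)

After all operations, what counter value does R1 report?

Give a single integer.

Op 1: inc R0 by 4 -> R0=(4,0,0,0) value=4
Op 2: inc R2 by 5 -> R2=(0,0,5,0) value=5
Op 3: merge R3<->R1 -> R3=(0,0,0,0) R1=(0,0,0,0)
Op 4: inc R0 by 5 -> R0=(9,0,0,0) value=9
Op 5: inc R2 by 2 -> R2=(0,0,7,0) value=7
Op 6: inc R0 by 4 -> R0=(13,0,0,0) value=13
Op 7: merge R3<->R2 -> R3=(0,0,7,0) R2=(0,0,7,0)
Op 8: merge R2<->R3 -> R2=(0,0,7,0) R3=(0,0,7,0)
Op 9: inc R2 by 5 -> R2=(0,0,12,0) value=12
Op 10: inc R2 by 1 -> R2=(0,0,13,0) value=13

Answer: 0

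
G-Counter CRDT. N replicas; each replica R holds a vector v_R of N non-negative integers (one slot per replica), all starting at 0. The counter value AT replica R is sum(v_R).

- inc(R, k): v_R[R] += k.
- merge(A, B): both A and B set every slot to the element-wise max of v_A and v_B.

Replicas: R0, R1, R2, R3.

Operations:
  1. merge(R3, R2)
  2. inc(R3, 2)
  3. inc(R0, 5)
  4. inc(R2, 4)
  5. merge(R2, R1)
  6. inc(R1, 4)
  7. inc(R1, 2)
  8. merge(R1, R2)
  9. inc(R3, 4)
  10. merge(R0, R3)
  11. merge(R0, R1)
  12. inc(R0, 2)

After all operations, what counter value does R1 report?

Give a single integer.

Answer: 21

Derivation:
Op 1: merge R3<->R2 -> R3=(0,0,0,0) R2=(0,0,0,0)
Op 2: inc R3 by 2 -> R3=(0,0,0,2) value=2
Op 3: inc R0 by 5 -> R0=(5,0,0,0) value=5
Op 4: inc R2 by 4 -> R2=(0,0,4,0) value=4
Op 5: merge R2<->R1 -> R2=(0,0,4,0) R1=(0,0,4,0)
Op 6: inc R1 by 4 -> R1=(0,4,4,0) value=8
Op 7: inc R1 by 2 -> R1=(0,6,4,0) value=10
Op 8: merge R1<->R2 -> R1=(0,6,4,0) R2=(0,6,4,0)
Op 9: inc R3 by 4 -> R3=(0,0,0,6) value=6
Op 10: merge R0<->R3 -> R0=(5,0,0,6) R3=(5,0,0,6)
Op 11: merge R0<->R1 -> R0=(5,6,4,6) R1=(5,6,4,6)
Op 12: inc R0 by 2 -> R0=(7,6,4,6) value=23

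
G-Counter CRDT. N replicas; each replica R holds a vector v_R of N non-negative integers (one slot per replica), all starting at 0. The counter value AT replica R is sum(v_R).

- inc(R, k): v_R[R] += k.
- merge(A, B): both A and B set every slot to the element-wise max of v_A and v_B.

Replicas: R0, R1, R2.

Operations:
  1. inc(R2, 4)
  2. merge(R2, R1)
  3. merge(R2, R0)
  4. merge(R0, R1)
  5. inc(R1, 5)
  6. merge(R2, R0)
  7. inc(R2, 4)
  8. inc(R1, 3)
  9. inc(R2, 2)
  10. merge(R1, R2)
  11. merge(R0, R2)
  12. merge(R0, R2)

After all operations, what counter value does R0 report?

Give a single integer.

Answer: 18

Derivation:
Op 1: inc R2 by 4 -> R2=(0,0,4) value=4
Op 2: merge R2<->R1 -> R2=(0,0,4) R1=(0,0,4)
Op 3: merge R2<->R0 -> R2=(0,0,4) R0=(0,0,4)
Op 4: merge R0<->R1 -> R0=(0,0,4) R1=(0,0,4)
Op 5: inc R1 by 5 -> R1=(0,5,4) value=9
Op 6: merge R2<->R0 -> R2=(0,0,4) R0=(0,0,4)
Op 7: inc R2 by 4 -> R2=(0,0,8) value=8
Op 8: inc R1 by 3 -> R1=(0,8,4) value=12
Op 9: inc R2 by 2 -> R2=(0,0,10) value=10
Op 10: merge R1<->R2 -> R1=(0,8,10) R2=(0,8,10)
Op 11: merge R0<->R2 -> R0=(0,8,10) R2=(0,8,10)
Op 12: merge R0<->R2 -> R0=(0,8,10) R2=(0,8,10)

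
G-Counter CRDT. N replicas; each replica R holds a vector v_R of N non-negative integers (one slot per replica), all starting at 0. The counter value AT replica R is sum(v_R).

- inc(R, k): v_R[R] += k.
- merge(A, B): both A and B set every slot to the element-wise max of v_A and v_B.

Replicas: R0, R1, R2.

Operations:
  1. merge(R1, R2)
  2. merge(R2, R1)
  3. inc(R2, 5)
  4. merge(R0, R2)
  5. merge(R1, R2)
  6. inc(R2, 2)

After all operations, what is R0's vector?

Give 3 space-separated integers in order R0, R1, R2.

Answer: 0 0 5

Derivation:
Op 1: merge R1<->R2 -> R1=(0,0,0) R2=(0,0,0)
Op 2: merge R2<->R1 -> R2=(0,0,0) R1=(0,0,0)
Op 3: inc R2 by 5 -> R2=(0,0,5) value=5
Op 4: merge R0<->R2 -> R0=(0,0,5) R2=(0,0,5)
Op 5: merge R1<->R2 -> R1=(0,0,5) R2=(0,0,5)
Op 6: inc R2 by 2 -> R2=(0,0,7) value=7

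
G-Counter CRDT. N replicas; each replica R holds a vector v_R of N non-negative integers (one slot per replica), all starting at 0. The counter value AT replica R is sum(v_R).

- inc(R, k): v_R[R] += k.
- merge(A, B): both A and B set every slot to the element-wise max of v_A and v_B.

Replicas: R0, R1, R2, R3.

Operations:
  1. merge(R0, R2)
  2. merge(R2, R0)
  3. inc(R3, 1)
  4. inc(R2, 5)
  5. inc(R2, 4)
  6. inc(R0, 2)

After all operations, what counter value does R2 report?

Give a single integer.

Op 1: merge R0<->R2 -> R0=(0,0,0,0) R2=(0,0,0,0)
Op 2: merge R2<->R0 -> R2=(0,0,0,0) R0=(0,0,0,0)
Op 3: inc R3 by 1 -> R3=(0,0,0,1) value=1
Op 4: inc R2 by 5 -> R2=(0,0,5,0) value=5
Op 5: inc R2 by 4 -> R2=(0,0,9,0) value=9
Op 6: inc R0 by 2 -> R0=(2,0,0,0) value=2

Answer: 9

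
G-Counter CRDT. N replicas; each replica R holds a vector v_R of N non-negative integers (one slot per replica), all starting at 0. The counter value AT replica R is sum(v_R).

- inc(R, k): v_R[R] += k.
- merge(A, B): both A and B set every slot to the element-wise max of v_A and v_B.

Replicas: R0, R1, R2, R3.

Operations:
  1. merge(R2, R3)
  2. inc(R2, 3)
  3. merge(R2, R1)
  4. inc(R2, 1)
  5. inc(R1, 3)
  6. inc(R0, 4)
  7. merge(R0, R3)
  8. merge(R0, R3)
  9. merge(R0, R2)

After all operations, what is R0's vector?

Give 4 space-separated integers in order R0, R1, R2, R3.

Op 1: merge R2<->R3 -> R2=(0,0,0,0) R3=(0,0,0,0)
Op 2: inc R2 by 3 -> R2=(0,0,3,0) value=3
Op 3: merge R2<->R1 -> R2=(0,0,3,0) R1=(0,0,3,0)
Op 4: inc R2 by 1 -> R2=(0,0,4,0) value=4
Op 5: inc R1 by 3 -> R1=(0,3,3,0) value=6
Op 6: inc R0 by 4 -> R0=(4,0,0,0) value=4
Op 7: merge R0<->R3 -> R0=(4,0,0,0) R3=(4,0,0,0)
Op 8: merge R0<->R3 -> R0=(4,0,0,0) R3=(4,0,0,0)
Op 9: merge R0<->R2 -> R0=(4,0,4,0) R2=(4,0,4,0)

Answer: 4 0 4 0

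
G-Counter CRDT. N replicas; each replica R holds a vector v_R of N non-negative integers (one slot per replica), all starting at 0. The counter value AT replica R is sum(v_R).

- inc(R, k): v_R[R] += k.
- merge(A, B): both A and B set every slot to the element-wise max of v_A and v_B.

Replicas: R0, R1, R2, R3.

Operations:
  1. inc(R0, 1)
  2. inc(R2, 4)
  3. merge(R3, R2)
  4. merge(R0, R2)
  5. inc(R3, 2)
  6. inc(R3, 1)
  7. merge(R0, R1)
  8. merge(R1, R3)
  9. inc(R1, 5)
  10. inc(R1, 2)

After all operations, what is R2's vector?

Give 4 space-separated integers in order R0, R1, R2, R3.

Op 1: inc R0 by 1 -> R0=(1,0,0,0) value=1
Op 2: inc R2 by 4 -> R2=(0,0,4,0) value=4
Op 3: merge R3<->R2 -> R3=(0,0,4,0) R2=(0,0,4,0)
Op 4: merge R0<->R2 -> R0=(1,0,4,0) R2=(1,0,4,0)
Op 5: inc R3 by 2 -> R3=(0,0,4,2) value=6
Op 6: inc R3 by 1 -> R3=(0,0,4,3) value=7
Op 7: merge R0<->R1 -> R0=(1,0,4,0) R1=(1,0,4,0)
Op 8: merge R1<->R3 -> R1=(1,0,4,3) R3=(1,0,4,3)
Op 9: inc R1 by 5 -> R1=(1,5,4,3) value=13
Op 10: inc R1 by 2 -> R1=(1,7,4,3) value=15

Answer: 1 0 4 0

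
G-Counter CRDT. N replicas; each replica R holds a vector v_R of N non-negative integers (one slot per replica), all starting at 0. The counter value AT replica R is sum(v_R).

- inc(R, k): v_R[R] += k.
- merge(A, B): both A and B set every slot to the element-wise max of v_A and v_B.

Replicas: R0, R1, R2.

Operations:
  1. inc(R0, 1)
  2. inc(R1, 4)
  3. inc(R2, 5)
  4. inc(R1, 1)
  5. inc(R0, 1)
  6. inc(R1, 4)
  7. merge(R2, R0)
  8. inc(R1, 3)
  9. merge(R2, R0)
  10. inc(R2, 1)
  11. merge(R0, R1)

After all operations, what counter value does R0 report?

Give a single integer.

Answer: 19

Derivation:
Op 1: inc R0 by 1 -> R0=(1,0,0) value=1
Op 2: inc R1 by 4 -> R1=(0,4,0) value=4
Op 3: inc R2 by 5 -> R2=(0,0,5) value=5
Op 4: inc R1 by 1 -> R1=(0,5,0) value=5
Op 5: inc R0 by 1 -> R0=(2,0,0) value=2
Op 6: inc R1 by 4 -> R1=(0,9,0) value=9
Op 7: merge R2<->R0 -> R2=(2,0,5) R0=(2,0,5)
Op 8: inc R1 by 3 -> R1=(0,12,0) value=12
Op 9: merge R2<->R0 -> R2=(2,0,5) R0=(2,0,5)
Op 10: inc R2 by 1 -> R2=(2,0,6) value=8
Op 11: merge R0<->R1 -> R0=(2,12,5) R1=(2,12,5)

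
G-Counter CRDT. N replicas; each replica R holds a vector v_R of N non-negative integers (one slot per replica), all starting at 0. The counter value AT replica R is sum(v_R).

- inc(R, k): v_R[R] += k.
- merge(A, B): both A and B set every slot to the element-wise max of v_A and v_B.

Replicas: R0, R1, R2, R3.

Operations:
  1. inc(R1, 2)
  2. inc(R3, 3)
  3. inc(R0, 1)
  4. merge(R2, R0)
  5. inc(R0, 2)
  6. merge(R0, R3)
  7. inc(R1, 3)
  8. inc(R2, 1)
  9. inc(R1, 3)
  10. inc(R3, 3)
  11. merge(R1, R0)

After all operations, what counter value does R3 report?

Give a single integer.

Op 1: inc R1 by 2 -> R1=(0,2,0,0) value=2
Op 2: inc R3 by 3 -> R3=(0,0,0,3) value=3
Op 3: inc R0 by 1 -> R0=(1,0,0,0) value=1
Op 4: merge R2<->R0 -> R2=(1,0,0,0) R0=(1,0,0,0)
Op 5: inc R0 by 2 -> R0=(3,0,0,0) value=3
Op 6: merge R0<->R3 -> R0=(3,0,0,3) R3=(3,0,0,3)
Op 7: inc R1 by 3 -> R1=(0,5,0,0) value=5
Op 8: inc R2 by 1 -> R2=(1,0,1,0) value=2
Op 9: inc R1 by 3 -> R1=(0,8,0,0) value=8
Op 10: inc R3 by 3 -> R3=(3,0,0,6) value=9
Op 11: merge R1<->R0 -> R1=(3,8,0,3) R0=(3,8,0,3)

Answer: 9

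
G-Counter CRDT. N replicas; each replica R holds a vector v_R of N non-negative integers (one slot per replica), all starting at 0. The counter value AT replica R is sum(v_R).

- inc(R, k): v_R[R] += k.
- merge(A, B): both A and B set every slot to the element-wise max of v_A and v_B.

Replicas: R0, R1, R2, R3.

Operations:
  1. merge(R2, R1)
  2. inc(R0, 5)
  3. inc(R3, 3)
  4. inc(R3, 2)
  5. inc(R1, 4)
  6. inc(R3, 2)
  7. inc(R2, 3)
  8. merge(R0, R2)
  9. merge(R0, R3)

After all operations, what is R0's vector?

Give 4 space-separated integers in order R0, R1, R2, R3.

Answer: 5 0 3 7

Derivation:
Op 1: merge R2<->R1 -> R2=(0,0,0,0) R1=(0,0,0,0)
Op 2: inc R0 by 5 -> R0=(5,0,0,0) value=5
Op 3: inc R3 by 3 -> R3=(0,0,0,3) value=3
Op 4: inc R3 by 2 -> R3=(0,0,0,5) value=5
Op 5: inc R1 by 4 -> R1=(0,4,0,0) value=4
Op 6: inc R3 by 2 -> R3=(0,0,0,7) value=7
Op 7: inc R2 by 3 -> R2=(0,0,3,0) value=3
Op 8: merge R0<->R2 -> R0=(5,0,3,0) R2=(5,0,3,0)
Op 9: merge R0<->R3 -> R0=(5,0,3,7) R3=(5,0,3,7)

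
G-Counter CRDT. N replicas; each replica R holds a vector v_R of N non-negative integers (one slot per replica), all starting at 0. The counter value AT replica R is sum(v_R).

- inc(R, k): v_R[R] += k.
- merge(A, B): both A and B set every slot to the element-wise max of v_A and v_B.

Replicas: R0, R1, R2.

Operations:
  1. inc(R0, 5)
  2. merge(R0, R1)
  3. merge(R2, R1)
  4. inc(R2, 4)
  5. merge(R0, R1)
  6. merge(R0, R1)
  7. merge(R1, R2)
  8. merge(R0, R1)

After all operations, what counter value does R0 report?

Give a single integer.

Answer: 9

Derivation:
Op 1: inc R0 by 5 -> R0=(5,0,0) value=5
Op 2: merge R0<->R1 -> R0=(5,0,0) R1=(5,0,0)
Op 3: merge R2<->R1 -> R2=(5,0,0) R1=(5,0,0)
Op 4: inc R2 by 4 -> R2=(5,0,4) value=9
Op 5: merge R0<->R1 -> R0=(5,0,0) R1=(5,0,0)
Op 6: merge R0<->R1 -> R0=(5,0,0) R1=(5,0,0)
Op 7: merge R1<->R2 -> R1=(5,0,4) R2=(5,0,4)
Op 8: merge R0<->R1 -> R0=(5,0,4) R1=(5,0,4)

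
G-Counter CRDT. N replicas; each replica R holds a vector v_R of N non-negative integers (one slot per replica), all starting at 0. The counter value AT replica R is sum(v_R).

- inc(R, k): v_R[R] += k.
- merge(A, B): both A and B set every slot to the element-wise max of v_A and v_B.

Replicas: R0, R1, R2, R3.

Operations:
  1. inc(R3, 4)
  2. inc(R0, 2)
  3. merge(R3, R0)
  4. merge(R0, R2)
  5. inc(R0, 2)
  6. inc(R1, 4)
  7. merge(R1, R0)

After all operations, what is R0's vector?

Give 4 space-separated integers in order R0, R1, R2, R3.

Answer: 4 4 0 4

Derivation:
Op 1: inc R3 by 4 -> R3=(0,0,0,4) value=4
Op 2: inc R0 by 2 -> R0=(2,0,0,0) value=2
Op 3: merge R3<->R0 -> R3=(2,0,0,4) R0=(2,0,0,4)
Op 4: merge R0<->R2 -> R0=(2,0,0,4) R2=(2,0,0,4)
Op 5: inc R0 by 2 -> R0=(4,0,0,4) value=8
Op 6: inc R1 by 4 -> R1=(0,4,0,0) value=4
Op 7: merge R1<->R0 -> R1=(4,4,0,4) R0=(4,4,0,4)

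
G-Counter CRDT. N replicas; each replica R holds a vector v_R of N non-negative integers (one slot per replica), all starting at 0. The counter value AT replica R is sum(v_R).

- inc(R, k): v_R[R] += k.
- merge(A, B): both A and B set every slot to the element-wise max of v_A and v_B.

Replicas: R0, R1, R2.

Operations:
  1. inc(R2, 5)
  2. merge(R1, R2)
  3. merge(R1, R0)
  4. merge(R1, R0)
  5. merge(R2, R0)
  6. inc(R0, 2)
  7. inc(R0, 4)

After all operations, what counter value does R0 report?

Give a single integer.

Answer: 11

Derivation:
Op 1: inc R2 by 5 -> R2=(0,0,5) value=5
Op 2: merge R1<->R2 -> R1=(0,0,5) R2=(0,0,5)
Op 3: merge R1<->R0 -> R1=(0,0,5) R0=(0,0,5)
Op 4: merge R1<->R0 -> R1=(0,0,5) R0=(0,0,5)
Op 5: merge R2<->R0 -> R2=(0,0,5) R0=(0,0,5)
Op 6: inc R0 by 2 -> R0=(2,0,5) value=7
Op 7: inc R0 by 4 -> R0=(6,0,5) value=11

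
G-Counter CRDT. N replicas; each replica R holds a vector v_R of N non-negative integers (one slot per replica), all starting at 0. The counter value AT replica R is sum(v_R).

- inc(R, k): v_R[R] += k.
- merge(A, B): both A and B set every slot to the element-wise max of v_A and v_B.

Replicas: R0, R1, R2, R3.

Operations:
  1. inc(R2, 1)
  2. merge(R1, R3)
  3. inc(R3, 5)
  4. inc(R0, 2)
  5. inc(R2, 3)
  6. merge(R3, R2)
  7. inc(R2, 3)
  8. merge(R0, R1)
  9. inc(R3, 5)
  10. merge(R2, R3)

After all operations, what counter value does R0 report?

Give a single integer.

Op 1: inc R2 by 1 -> R2=(0,0,1,0) value=1
Op 2: merge R1<->R3 -> R1=(0,0,0,0) R3=(0,0,0,0)
Op 3: inc R3 by 5 -> R3=(0,0,0,5) value=5
Op 4: inc R0 by 2 -> R0=(2,0,0,0) value=2
Op 5: inc R2 by 3 -> R2=(0,0,4,0) value=4
Op 6: merge R3<->R2 -> R3=(0,0,4,5) R2=(0,0,4,5)
Op 7: inc R2 by 3 -> R2=(0,0,7,5) value=12
Op 8: merge R0<->R1 -> R0=(2,0,0,0) R1=(2,0,0,0)
Op 9: inc R3 by 5 -> R3=(0,0,4,10) value=14
Op 10: merge R2<->R3 -> R2=(0,0,7,10) R3=(0,0,7,10)

Answer: 2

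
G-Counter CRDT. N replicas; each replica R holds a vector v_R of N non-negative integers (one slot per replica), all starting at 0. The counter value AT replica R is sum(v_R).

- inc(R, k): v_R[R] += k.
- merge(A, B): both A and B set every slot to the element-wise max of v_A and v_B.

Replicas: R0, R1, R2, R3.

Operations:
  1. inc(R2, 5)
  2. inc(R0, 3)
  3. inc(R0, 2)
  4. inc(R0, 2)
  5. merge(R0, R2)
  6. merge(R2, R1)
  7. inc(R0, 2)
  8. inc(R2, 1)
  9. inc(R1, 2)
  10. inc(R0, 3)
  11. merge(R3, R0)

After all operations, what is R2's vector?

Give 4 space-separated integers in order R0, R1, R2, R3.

Answer: 7 0 6 0

Derivation:
Op 1: inc R2 by 5 -> R2=(0,0,5,0) value=5
Op 2: inc R0 by 3 -> R0=(3,0,0,0) value=3
Op 3: inc R0 by 2 -> R0=(5,0,0,0) value=5
Op 4: inc R0 by 2 -> R0=(7,0,0,0) value=7
Op 5: merge R0<->R2 -> R0=(7,0,5,0) R2=(7,0,5,0)
Op 6: merge R2<->R1 -> R2=(7,0,5,0) R1=(7,0,5,0)
Op 7: inc R0 by 2 -> R0=(9,0,5,0) value=14
Op 8: inc R2 by 1 -> R2=(7,0,6,0) value=13
Op 9: inc R1 by 2 -> R1=(7,2,5,0) value=14
Op 10: inc R0 by 3 -> R0=(12,0,5,0) value=17
Op 11: merge R3<->R0 -> R3=(12,0,5,0) R0=(12,0,5,0)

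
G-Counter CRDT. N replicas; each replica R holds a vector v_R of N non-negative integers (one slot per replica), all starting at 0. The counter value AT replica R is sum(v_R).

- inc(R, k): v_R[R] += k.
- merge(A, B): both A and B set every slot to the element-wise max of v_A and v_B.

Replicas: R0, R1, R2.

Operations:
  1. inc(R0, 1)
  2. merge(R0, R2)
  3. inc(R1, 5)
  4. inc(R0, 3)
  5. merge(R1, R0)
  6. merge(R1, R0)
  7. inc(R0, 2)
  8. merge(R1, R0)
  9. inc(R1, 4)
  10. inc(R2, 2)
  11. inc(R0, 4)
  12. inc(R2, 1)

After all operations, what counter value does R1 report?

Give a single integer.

Answer: 15

Derivation:
Op 1: inc R0 by 1 -> R0=(1,0,0) value=1
Op 2: merge R0<->R2 -> R0=(1,0,0) R2=(1,0,0)
Op 3: inc R1 by 5 -> R1=(0,5,0) value=5
Op 4: inc R0 by 3 -> R0=(4,0,0) value=4
Op 5: merge R1<->R0 -> R1=(4,5,0) R0=(4,5,0)
Op 6: merge R1<->R0 -> R1=(4,5,0) R0=(4,5,0)
Op 7: inc R0 by 2 -> R0=(6,5,0) value=11
Op 8: merge R1<->R0 -> R1=(6,5,0) R0=(6,5,0)
Op 9: inc R1 by 4 -> R1=(6,9,0) value=15
Op 10: inc R2 by 2 -> R2=(1,0,2) value=3
Op 11: inc R0 by 4 -> R0=(10,5,0) value=15
Op 12: inc R2 by 1 -> R2=(1,0,3) value=4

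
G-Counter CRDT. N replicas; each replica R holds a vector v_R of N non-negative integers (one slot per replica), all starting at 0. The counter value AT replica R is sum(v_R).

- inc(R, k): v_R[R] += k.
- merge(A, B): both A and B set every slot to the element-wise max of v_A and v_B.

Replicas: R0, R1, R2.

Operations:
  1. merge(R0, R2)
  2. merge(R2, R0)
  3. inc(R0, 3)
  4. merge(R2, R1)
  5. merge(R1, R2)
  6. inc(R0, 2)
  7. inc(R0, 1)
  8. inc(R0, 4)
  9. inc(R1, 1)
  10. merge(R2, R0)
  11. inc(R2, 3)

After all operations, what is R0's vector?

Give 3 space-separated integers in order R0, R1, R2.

Op 1: merge R0<->R2 -> R0=(0,0,0) R2=(0,0,0)
Op 2: merge R2<->R0 -> R2=(0,0,0) R0=(0,0,0)
Op 3: inc R0 by 3 -> R0=(3,0,0) value=3
Op 4: merge R2<->R1 -> R2=(0,0,0) R1=(0,0,0)
Op 5: merge R1<->R2 -> R1=(0,0,0) R2=(0,0,0)
Op 6: inc R0 by 2 -> R0=(5,0,0) value=5
Op 7: inc R0 by 1 -> R0=(6,0,0) value=6
Op 8: inc R0 by 4 -> R0=(10,0,0) value=10
Op 9: inc R1 by 1 -> R1=(0,1,0) value=1
Op 10: merge R2<->R0 -> R2=(10,0,0) R0=(10,0,0)
Op 11: inc R2 by 3 -> R2=(10,0,3) value=13

Answer: 10 0 0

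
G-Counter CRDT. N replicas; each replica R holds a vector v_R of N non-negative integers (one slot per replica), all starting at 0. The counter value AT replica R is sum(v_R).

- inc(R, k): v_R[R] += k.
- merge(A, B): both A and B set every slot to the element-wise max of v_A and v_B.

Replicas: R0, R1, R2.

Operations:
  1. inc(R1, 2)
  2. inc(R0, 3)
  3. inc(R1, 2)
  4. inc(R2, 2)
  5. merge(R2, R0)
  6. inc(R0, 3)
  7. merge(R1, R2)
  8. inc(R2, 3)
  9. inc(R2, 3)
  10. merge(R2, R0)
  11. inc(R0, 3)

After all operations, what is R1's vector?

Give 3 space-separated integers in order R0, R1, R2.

Op 1: inc R1 by 2 -> R1=(0,2,0) value=2
Op 2: inc R0 by 3 -> R0=(3,0,0) value=3
Op 3: inc R1 by 2 -> R1=(0,4,0) value=4
Op 4: inc R2 by 2 -> R2=(0,0,2) value=2
Op 5: merge R2<->R0 -> R2=(3,0,2) R0=(3,0,2)
Op 6: inc R0 by 3 -> R0=(6,0,2) value=8
Op 7: merge R1<->R2 -> R1=(3,4,2) R2=(3,4,2)
Op 8: inc R2 by 3 -> R2=(3,4,5) value=12
Op 9: inc R2 by 3 -> R2=(3,4,8) value=15
Op 10: merge R2<->R0 -> R2=(6,4,8) R0=(6,4,8)
Op 11: inc R0 by 3 -> R0=(9,4,8) value=21

Answer: 3 4 2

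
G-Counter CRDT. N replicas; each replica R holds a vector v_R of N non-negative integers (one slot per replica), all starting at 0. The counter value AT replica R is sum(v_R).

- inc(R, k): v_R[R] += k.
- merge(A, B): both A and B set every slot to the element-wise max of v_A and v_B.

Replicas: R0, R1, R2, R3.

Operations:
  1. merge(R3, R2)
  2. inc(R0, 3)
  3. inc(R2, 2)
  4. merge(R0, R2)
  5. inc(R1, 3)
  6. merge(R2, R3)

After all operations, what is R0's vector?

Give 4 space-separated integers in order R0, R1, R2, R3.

Answer: 3 0 2 0

Derivation:
Op 1: merge R3<->R2 -> R3=(0,0,0,0) R2=(0,0,0,0)
Op 2: inc R0 by 3 -> R0=(3,0,0,0) value=3
Op 3: inc R2 by 2 -> R2=(0,0,2,0) value=2
Op 4: merge R0<->R2 -> R0=(3,0,2,0) R2=(3,0,2,0)
Op 5: inc R1 by 3 -> R1=(0,3,0,0) value=3
Op 6: merge R2<->R3 -> R2=(3,0,2,0) R3=(3,0,2,0)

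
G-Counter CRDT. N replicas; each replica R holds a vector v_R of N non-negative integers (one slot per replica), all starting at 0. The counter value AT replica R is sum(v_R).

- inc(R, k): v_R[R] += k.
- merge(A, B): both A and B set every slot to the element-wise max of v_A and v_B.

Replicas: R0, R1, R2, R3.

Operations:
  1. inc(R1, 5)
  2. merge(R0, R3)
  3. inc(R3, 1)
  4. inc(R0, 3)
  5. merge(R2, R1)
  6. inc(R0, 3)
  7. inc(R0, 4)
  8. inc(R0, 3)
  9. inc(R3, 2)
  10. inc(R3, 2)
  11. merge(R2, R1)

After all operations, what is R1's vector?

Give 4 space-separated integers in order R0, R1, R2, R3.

Op 1: inc R1 by 5 -> R1=(0,5,0,0) value=5
Op 2: merge R0<->R3 -> R0=(0,0,0,0) R3=(0,0,0,0)
Op 3: inc R3 by 1 -> R3=(0,0,0,1) value=1
Op 4: inc R0 by 3 -> R0=(3,0,0,0) value=3
Op 5: merge R2<->R1 -> R2=(0,5,0,0) R1=(0,5,0,0)
Op 6: inc R0 by 3 -> R0=(6,0,0,0) value=6
Op 7: inc R0 by 4 -> R0=(10,0,0,0) value=10
Op 8: inc R0 by 3 -> R0=(13,0,0,0) value=13
Op 9: inc R3 by 2 -> R3=(0,0,0,3) value=3
Op 10: inc R3 by 2 -> R3=(0,0,0,5) value=5
Op 11: merge R2<->R1 -> R2=(0,5,0,0) R1=(0,5,0,0)

Answer: 0 5 0 0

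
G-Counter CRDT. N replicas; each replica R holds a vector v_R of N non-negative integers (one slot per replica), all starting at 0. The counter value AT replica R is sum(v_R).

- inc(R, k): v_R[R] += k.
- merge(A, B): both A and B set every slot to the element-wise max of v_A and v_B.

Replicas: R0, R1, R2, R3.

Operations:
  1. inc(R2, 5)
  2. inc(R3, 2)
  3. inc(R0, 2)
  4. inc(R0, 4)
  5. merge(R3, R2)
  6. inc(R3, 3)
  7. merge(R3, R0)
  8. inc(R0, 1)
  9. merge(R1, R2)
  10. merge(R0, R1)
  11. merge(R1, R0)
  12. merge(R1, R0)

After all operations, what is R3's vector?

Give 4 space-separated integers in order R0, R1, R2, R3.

Answer: 6 0 5 5

Derivation:
Op 1: inc R2 by 5 -> R2=(0,0,5,0) value=5
Op 2: inc R3 by 2 -> R3=(0,0,0,2) value=2
Op 3: inc R0 by 2 -> R0=(2,0,0,0) value=2
Op 4: inc R0 by 4 -> R0=(6,0,0,0) value=6
Op 5: merge R3<->R2 -> R3=(0,0,5,2) R2=(0,0,5,2)
Op 6: inc R3 by 3 -> R3=(0,0,5,5) value=10
Op 7: merge R3<->R0 -> R3=(6,0,5,5) R0=(6,0,5,5)
Op 8: inc R0 by 1 -> R0=(7,0,5,5) value=17
Op 9: merge R1<->R2 -> R1=(0,0,5,2) R2=(0,0,5,2)
Op 10: merge R0<->R1 -> R0=(7,0,5,5) R1=(7,0,5,5)
Op 11: merge R1<->R0 -> R1=(7,0,5,5) R0=(7,0,5,5)
Op 12: merge R1<->R0 -> R1=(7,0,5,5) R0=(7,0,5,5)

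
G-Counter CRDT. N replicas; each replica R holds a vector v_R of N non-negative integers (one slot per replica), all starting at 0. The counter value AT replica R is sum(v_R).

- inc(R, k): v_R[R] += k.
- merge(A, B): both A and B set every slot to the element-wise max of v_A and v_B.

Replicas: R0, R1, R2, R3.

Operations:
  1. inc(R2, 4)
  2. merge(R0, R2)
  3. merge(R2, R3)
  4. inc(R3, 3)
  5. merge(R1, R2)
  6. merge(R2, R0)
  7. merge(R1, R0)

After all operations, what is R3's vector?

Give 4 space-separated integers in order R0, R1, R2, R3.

Op 1: inc R2 by 4 -> R2=(0,0,4,0) value=4
Op 2: merge R0<->R2 -> R0=(0,0,4,0) R2=(0,0,4,0)
Op 3: merge R2<->R3 -> R2=(0,0,4,0) R3=(0,0,4,0)
Op 4: inc R3 by 3 -> R3=(0,0,4,3) value=7
Op 5: merge R1<->R2 -> R1=(0,0,4,0) R2=(0,0,4,0)
Op 6: merge R2<->R0 -> R2=(0,0,4,0) R0=(0,0,4,0)
Op 7: merge R1<->R0 -> R1=(0,0,4,0) R0=(0,0,4,0)

Answer: 0 0 4 3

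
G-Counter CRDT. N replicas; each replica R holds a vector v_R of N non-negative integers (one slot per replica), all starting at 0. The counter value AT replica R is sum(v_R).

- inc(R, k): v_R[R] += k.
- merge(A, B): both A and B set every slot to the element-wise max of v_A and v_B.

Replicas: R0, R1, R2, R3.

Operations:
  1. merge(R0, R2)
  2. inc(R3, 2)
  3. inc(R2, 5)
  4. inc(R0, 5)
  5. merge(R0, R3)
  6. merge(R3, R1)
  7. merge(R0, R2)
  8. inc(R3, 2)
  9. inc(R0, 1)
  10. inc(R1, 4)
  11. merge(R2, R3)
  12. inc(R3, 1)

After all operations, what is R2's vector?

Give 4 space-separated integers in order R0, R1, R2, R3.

Op 1: merge R0<->R2 -> R0=(0,0,0,0) R2=(0,0,0,0)
Op 2: inc R3 by 2 -> R3=(0,0,0,2) value=2
Op 3: inc R2 by 5 -> R2=(0,0,5,0) value=5
Op 4: inc R0 by 5 -> R0=(5,0,0,0) value=5
Op 5: merge R0<->R3 -> R0=(5,0,0,2) R3=(5,0,0,2)
Op 6: merge R3<->R1 -> R3=(5,0,0,2) R1=(5,0,0,2)
Op 7: merge R0<->R2 -> R0=(5,0,5,2) R2=(5,0,5,2)
Op 8: inc R3 by 2 -> R3=(5,0,0,4) value=9
Op 9: inc R0 by 1 -> R0=(6,0,5,2) value=13
Op 10: inc R1 by 4 -> R1=(5,4,0,2) value=11
Op 11: merge R2<->R3 -> R2=(5,0,5,4) R3=(5,0,5,4)
Op 12: inc R3 by 1 -> R3=(5,0,5,5) value=15

Answer: 5 0 5 4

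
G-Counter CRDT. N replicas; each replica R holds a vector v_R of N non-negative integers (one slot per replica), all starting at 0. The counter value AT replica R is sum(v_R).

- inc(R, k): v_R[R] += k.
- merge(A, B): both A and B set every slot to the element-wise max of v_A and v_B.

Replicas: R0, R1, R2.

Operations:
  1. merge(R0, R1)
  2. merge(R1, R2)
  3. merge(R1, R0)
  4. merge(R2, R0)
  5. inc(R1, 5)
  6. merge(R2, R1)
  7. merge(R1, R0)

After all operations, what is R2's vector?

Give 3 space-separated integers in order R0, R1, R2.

Answer: 0 5 0

Derivation:
Op 1: merge R0<->R1 -> R0=(0,0,0) R1=(0,0,0)
Op 2: merge R1<->R2 -> R1=(0,0,0) R2=(0,0,0)
Op 3: merge R1<->R0 -> R1=(0,0,0) R0=(0,0,0)
Op 4: merge R2<->R0 -> R2=(0,0,0) R0=(0,0,0)
Op 5: inc R1 by 5 -> R1=(0,5,0) value=5
Op 6: merge R2<->R1 -> R2=(0,5,0) R1=(0,5,0)
Op 7: merge R1<->R0 -> R1=(0,5,0) R0=(0,5,0)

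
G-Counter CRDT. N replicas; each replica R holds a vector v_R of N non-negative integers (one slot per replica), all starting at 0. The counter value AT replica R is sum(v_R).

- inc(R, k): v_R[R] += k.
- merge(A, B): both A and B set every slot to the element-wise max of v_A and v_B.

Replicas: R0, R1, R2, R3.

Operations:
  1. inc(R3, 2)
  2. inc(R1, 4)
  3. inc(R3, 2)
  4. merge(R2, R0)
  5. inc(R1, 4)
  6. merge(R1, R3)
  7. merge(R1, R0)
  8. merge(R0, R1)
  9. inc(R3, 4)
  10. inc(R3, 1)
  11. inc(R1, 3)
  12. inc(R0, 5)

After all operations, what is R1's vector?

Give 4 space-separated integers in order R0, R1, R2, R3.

Op 1: inc R3 by 2 -> R3=(0,0,0,2) value=2
Op 2: inc R1 by 4 -> R1=(0,4,0,0) value=4
Op 3: inc R3 by 2 -> R3=(0,0,0,4) value=4
Op 4: merge R2<->R0 -> R2=(0,0,0,0) R0=(0,0,0,0)
Op 5: inc R1 by 4 -> R1=(0,8,0,0) value=8
Op 6: merge R1<->R3 -> R1=(0,8,0,4) R3=(0,8,0,4)
Op 7: merge R1<->R0 -> R1=(0,8,0,4) R0=(0,8,0,4)
Op 8: merge R0<->R1 -> R0=(0,8,0,4) R1=(0,8,0,4)
Op 9: inc R3 by 4 -> R3=(0,8,0,8) value=16
Op 10: inc R3 by 1 -> R3=(0,8,0,9) value=17
Op 11: inc R1 by 3 -> R1=(0,11,0,4) value=15
Op 12: inc R0 by 5 -> R0=(5,8,0,4) value=17

Answer: 0 11 0 4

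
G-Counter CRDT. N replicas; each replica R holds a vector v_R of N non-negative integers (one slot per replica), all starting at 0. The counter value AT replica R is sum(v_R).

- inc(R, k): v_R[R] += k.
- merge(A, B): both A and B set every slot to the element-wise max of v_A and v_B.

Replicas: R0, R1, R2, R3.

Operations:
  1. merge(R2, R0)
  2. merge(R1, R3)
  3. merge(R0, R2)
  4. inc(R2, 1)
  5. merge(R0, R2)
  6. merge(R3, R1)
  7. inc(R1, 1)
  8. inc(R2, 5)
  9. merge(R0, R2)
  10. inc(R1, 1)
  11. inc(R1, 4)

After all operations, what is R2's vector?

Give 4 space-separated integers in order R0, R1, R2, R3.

Op 1: merge R2<->R0 -> R2=(0,0,0,0) R0=(0,0,0,0)
Op 2: merge R1<->R3 -> R1=(0,0,0,0) R3=(0,0,0,0)
Op 3: merge R0<->R2 -> R0=(0,0,0,0) R2=(0,0,0,0)
Op 4: inc R2 by 1 -> R2=(0,0,1,0) value=1
Op 5: merge R0<->R2 -> R0=(0,0,1,0) R2=(0,0,1,0)
Op 6: merge R3<->R1 -> R3=(0,0,0,0) R1=(0,0,0,0)
Op 7: inc R1 by 1 -> R1=(0,1,0,0) value=1
Op 8: inc R2 by 5 -> R2=(0,0,6,0) value=6
Op 9: merge R0<->R2 -> R0=(0,0,6,0) R2=(0,0,6,0)
Op 10: inc R1 by 1 -> R1=(0,2,0,0) value=2
Op 11: inc R1 by 4 -> R1=(0,6,0,0) value=6

Answer: 0 0 6 0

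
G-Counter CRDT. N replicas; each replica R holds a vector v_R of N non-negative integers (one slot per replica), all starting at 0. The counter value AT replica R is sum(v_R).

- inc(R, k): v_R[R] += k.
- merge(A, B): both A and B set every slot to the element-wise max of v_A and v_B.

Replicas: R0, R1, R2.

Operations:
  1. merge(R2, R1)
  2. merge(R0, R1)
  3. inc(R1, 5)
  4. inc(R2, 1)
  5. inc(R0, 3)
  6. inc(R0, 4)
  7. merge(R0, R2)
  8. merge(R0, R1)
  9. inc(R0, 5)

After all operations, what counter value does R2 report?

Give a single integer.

Op 1: merge R2<->R1 -> R2=(0,0,0) R1=(0,0,0)
Op 2: merge R0<->R1 -> R0=(0,0,0) R1=(0,0,0)
Op 3: inc R1 by 5 -> R1=(0,5,0) value=5
Op 4: inc R2 by 1 -> R2=(0,0,1) value=1
Op 5: inc R0 by 3 -> R0=(3,0,0) value=3
Op 6: inc R0 by 4 -> R0=(7,0,0) value=7
Op 7: merge R0<->R2 -> R0=(7,0,1) R2=(7,0,1)
Op 8: merge R0<->R1 -> R0=(7,5,1) R1=(7,5,1)
Op 9: inc R0 by 5 -> R0=(12,5,1) value=18

Answer: 8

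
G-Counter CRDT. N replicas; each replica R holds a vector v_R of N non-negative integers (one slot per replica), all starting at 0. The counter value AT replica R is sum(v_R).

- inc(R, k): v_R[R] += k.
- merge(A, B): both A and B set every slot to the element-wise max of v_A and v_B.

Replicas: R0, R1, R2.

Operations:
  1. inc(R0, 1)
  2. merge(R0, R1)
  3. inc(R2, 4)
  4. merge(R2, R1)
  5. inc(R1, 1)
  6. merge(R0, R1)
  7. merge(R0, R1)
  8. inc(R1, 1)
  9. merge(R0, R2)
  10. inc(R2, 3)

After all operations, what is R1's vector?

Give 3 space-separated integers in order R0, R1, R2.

Op 1: inc R0 by 1 -> R0=(1,0,0) value=1
Op 2: merge R0<->R1 -> R0=(1,0,0) R1=(1,0,0)
Op 3: inc R2 by 4 -> R2=(0,0,4) value=4
Op 4: merge R2<->R1 -> R2=(1,0,4) R1=(1,0,4)
Op 5: inc R1 by 1 -> R1=(1,1,4) value=6
Op 6: merge R0<->R1 -> R0=(1,1,4) R1=(1,1,4)
Op 7: merge R0<->R1 -> R0=(1,1,4) R1=(1,1,4)
Op 8: inc R1 by 1 -> R1=(1,2,4) value=7
Op 9: merge R0<->R2 -> R0=(1,1,4) R2=(1,1,4)
Op 10: inc R2 by 3 -> R2=(1,1,7) value=9

Answer: 1 2 4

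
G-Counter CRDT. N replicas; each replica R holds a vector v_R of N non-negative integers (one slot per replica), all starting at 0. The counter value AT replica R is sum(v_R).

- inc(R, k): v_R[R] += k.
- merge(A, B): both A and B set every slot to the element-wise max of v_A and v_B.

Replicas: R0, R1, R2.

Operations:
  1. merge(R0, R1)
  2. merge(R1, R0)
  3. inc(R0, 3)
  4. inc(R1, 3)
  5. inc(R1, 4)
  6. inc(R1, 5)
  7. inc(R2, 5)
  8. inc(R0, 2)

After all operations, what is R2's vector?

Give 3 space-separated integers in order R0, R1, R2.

Answer: 0 0 5

Derivation:
Op 1: merge R0<->R1 -> R0=(0,0,0) R1=(0,0,0)
Op 2: merge R1<->R0 -> R1=(0,0,0) R0=(0,0,0)
Op 3: inc R0 by 3 -> R0=(3,0,0) value=3
Op 4: inc R1 by 3 -> R1=(0,3,0) value=3
Op 5: inc R1 by 4 -> R1=(0,7,0) value=7
Op 6: inc R1 by 5 -> R1=(0,12,0) value=12
Op 7: inc R2 by 5 -> R2=(0,0,5) value=5
Op 8: inc R0 by 2 -> R0=(5,0,0) value=5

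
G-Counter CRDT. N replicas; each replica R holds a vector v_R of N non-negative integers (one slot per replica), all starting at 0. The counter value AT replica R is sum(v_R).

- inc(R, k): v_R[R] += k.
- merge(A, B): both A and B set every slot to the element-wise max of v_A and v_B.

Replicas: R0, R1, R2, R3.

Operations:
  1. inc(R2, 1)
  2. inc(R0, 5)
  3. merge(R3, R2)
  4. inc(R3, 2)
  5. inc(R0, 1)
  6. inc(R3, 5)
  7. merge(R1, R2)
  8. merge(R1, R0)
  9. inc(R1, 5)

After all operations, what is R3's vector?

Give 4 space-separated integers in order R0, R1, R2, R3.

Answer: 0 0 1 7

Derivation:
Op 1: inc R2 by 1 -> R2=(0,0,1,0) value=1
Op 2: inc R0 by 5 -> R0=(5,0,0,0) value=5
Op 3: merge R3<->R2 -> R3=(0,0,1,0) R2=(0,0,1,0)
Op 4: inc R3 by 2 -> R3=(0,0,1,2) value=3
Op 5: inc R0 by 1 -> R0=(6,0,0,0) value=6
Op 6: inc R3 by 5 -> R3=(0,0,1,7) value=8
Op 7: merge R1<->R2 -> R1=(0,0,1,0) R2=(0,0,1,0)
Op 8: merge R1<->R0 -> R1=(6,0,1,0) R0=(6,0,1,0)
Op 9: inc R1 by 5 -> R1=(6,5,1,0) value=12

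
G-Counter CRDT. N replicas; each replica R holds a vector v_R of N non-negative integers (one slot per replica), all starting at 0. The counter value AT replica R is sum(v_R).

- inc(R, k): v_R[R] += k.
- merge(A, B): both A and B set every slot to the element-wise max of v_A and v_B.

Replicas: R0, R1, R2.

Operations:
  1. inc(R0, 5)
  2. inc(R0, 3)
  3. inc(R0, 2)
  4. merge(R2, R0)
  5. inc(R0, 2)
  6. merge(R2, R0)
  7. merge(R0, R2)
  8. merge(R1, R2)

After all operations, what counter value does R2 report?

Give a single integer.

Op 1: inc R0 by 5 -> R0=(5,0,0) value=5
Op 2: inc R0 by 3 -> R0=(8,0,0) value=8
Op 3: inc R0 by 2 -> R0=(10,0,0) value=10
Op 4: merge R2<->R0 -> R2=(10,0,0) R0=(10,0,0)
Op 5: inc R0 by 2 -> R0=(12,0,0) value=12
Op 6: merge R2<->R0 -> R2=(12,0,0) R0=(12,0,0)
Op 7: merge R0<->R2 -> R0=(12,0,0) R2=(12,0,0)
Op 8: merge R1<->R2 -> R1=(12,0,0) R2=(12,0,0)

Answer: 12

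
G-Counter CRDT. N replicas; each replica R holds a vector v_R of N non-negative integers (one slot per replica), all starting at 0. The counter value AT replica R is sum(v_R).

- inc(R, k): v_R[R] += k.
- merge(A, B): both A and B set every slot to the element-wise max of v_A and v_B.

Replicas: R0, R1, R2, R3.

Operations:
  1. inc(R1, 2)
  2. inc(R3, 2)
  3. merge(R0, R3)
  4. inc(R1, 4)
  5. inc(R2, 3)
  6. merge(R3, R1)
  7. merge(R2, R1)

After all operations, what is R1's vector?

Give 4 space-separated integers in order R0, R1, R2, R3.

Answer: 0 6 3 2

Derivation:
Op 1: inc R1 by 2 -> R1=(0,2,0,0) value=2
Op 2: inc R3 by 2 -> R3=(0,0,0,2) value=2
Op 3: merge R0<->R3 -> R0=(0,0,0,2) R3=(0,0,0,2)
Op 4: inc R1 by 4 -> R1=(0,6,0,0) value=6
Op 5: inc R2 by 3 -> R2=(0,0,3,0) value=3
Op 6: merge R3<->R1 -> R3=(0,6,0,2) R1=(0,6,0,2)
Op 7: merge R2<->R1 -> R2=(0,6,3,2) R1=(0,6,3,2)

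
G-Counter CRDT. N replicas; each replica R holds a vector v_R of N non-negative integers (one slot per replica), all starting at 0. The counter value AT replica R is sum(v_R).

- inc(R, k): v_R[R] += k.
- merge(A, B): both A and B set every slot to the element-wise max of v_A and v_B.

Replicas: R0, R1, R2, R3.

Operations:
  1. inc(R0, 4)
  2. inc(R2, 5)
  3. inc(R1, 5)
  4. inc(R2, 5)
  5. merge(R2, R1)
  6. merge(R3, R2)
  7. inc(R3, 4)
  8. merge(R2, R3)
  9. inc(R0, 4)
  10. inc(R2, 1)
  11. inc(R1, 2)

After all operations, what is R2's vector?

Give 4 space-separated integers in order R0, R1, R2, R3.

Answer: 0 5 11 4

Derivation:
Op 1: inc R0 by 4 -> R0=(4,0,0,0) value=4
Op 2: inc R2 by 5 -> R2=(0,0,5,0) value=5
Op 3: inc R1 by 5 -> R1=(0,5,0,0) value=5
Op 4: inc R2 by 5 -> R2=(0,0,10,0) value=10
Op 5: merge R2<->R1 -> R2=(0,5,10,0) R1=(0,5,10,0)
Op 6: merge R3<->R2 -> R3=(0,5,10,0) R2=(0,5,10,0)
Op 7: inc R3 by 4 -> R3=(0,5,10,4) value=19
Op 8: merge R2<->R3 -> R2=(0,5,10,4) R3=(0,5,10,4)
Op 9: inc R0 by 4 -> R0=(8,0,0,0) value=8
Op 10: inc R2 by 1 -> R2=(0,5,11,4) value=20
Op 11: inc R1 by 2 -> R1=(0,7,10,0) value=17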